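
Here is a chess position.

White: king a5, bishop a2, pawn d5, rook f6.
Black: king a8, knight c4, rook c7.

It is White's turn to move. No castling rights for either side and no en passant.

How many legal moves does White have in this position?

White to move; king on a5.
In check: yes, from the black knight on c4.
Legal moves: Ka6, Kb5, Kb4, Ka4, Bxc4.
Count: 5.

5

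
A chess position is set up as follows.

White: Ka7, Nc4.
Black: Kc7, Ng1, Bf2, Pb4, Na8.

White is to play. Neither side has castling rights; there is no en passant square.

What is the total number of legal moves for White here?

White to move; king on a7.
In check: yes, from the black bishop on f2.
Legal moves: Kxa8, Ka6, Nb6, Ne3.
Count: 4.

4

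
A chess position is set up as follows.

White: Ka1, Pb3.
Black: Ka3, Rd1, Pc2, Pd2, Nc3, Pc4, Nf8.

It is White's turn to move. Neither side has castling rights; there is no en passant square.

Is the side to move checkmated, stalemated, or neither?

White to move; white king on a1.
In check: yes, from the black rook on d1.
King squares — b1: attacked by Rd1; a2: attacked by Ka3; b2: attacked by Ka3.
Legal moves for White: none.
In check with no legal moves → checkmate.

checkmate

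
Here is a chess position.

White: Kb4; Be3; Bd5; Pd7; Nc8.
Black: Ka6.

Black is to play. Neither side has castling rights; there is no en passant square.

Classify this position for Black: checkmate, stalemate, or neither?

Black to move; black king on a6.
In check: no.
King squares — a5: attacked by Kb4; b5: attacked by Kb4; b6: attacked by Be3; a7: attacked by Be3; b7: attacked by Bd5.
Legal moves for Black: none.
Not in check and no legal moves → stalemate.

stalemate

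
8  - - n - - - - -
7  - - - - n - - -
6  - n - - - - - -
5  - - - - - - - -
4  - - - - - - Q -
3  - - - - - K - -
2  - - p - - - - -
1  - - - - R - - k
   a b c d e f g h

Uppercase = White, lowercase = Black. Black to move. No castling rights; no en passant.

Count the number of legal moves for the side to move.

1

Black to move; king on h1.
In check: yes, from the white rook on e1.
Legal moves: Kh2.
Count: 1.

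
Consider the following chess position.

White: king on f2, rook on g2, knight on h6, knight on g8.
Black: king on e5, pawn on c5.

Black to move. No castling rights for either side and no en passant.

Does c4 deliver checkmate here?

no

After c4: white king on f2; in check: no.
White is not in check, so this cannot be checkmate.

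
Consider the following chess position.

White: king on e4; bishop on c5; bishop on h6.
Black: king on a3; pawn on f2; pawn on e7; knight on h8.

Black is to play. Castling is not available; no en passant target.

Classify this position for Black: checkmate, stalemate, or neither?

Black to move; black king on a3.
In check: yes, from the white bishop on c5.
Legal moves for Black: Ka4, Kb3, Kb2, Ka2.
Black is in check but has 4 legal moves → neither.

neither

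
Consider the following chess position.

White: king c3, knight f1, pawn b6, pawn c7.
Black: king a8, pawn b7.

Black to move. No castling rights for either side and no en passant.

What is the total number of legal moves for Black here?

Black to move; king on a8.
In check: no.
Legal moves: none.
Count: 0.

0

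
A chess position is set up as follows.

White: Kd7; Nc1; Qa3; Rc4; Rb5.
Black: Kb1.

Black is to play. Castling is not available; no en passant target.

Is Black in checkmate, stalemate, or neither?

Black to move; black king on b1.
In check: yes, from the white rook on b5.
King squares — a1: attacked by Qa3; c1: attacked by Qa3; a2: attacked by Nc1; b2: attacked by Qa3; c2: attacked by Rc4.
Legal moves for Black: none.
In check with no legal moves → checkmate.

checkmate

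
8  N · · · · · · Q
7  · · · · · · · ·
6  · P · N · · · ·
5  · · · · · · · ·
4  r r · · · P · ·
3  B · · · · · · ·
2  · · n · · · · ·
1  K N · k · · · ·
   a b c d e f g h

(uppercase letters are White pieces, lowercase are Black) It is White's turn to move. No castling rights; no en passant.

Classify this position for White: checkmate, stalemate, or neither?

White to move; white king on a1.
In check: yes, from the black knight on c2.
Legal moves for White: Ka2.
White is in check but has 1 legal move → neither.

neither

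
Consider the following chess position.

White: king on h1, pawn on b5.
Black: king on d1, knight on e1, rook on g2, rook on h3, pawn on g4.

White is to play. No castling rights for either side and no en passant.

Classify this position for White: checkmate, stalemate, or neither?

checkmate

White to move; white king on h1.
In check: yes, from the black rook on h3.
King squares — g1: attacked by Rg2; g2: attacked by Ne1; h2: attacked by Rg2.
Legal moves for White: none.
In check with no legal moves → checkmate.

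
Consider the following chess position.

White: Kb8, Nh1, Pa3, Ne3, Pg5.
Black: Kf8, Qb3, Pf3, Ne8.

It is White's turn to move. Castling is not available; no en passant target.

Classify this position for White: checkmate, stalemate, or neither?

White to move; white king on b8.
In check: yes, from the black queen on b3.
King squares — a7: available; b7: attacked by Qb3; c7: attacked by Ne8; a8: available; c8: available.
Legal moves for White: Kc8, Ka8, Ka7.
White is in check but has 3 legal moves → neither.

neither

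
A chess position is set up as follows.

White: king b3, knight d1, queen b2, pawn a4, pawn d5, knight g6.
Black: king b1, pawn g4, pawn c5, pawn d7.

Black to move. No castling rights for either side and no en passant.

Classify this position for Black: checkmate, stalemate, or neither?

checkmate

Black to move; black king on b1.
In check: yes, from the white queen on b2.
King squares — a1: attacked by Qb2; c1: attacked by Qb2; a2: attacked by Qb2; b2: attacked by Nd1; c2: attacked by Qb2.
Legal moves for Black: none.
In check with no legal moves → checkmate.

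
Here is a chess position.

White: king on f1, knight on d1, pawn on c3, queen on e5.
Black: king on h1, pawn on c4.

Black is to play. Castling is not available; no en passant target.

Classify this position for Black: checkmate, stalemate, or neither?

Black to move; black king on h1.
In check: no.
King squares — g1: attacked by Kf1; g2: attacked by Kf1; h2: attacked by Qe5.
Legal moves for Black: none.
Not in check and no legal moves → stalemate.

stalemate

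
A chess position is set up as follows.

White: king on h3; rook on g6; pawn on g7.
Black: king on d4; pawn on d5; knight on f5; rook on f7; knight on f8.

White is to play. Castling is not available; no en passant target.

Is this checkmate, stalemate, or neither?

neither

White to move; white king on h3.
In check: no.
Legal moves for White include: Rh6, Rf6, Re6, Rd6, Rc6, Rb6, Ra6, Rg5, Rg4+, Rg3, Rg2, Rg1, Kg4, Kh2, Kg2, gxf8=Q, gxf8=R, gxf8=B, ... (list truncated; more exist).
White has legal moves and is not in check → neither.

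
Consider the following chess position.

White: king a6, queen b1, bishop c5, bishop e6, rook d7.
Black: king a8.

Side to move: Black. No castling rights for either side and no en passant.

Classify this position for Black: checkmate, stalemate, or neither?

Black to move; black king on a8.
In check: no.
King squares — a7: attacked by Bc5; b7: attacked by Qb1; b8: attacked by Qb1.
Legal moves for Black: none.
Not in check and no legal moves → stalemate.

stalemate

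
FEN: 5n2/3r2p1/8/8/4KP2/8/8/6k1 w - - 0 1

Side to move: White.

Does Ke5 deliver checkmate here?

no

After Ke5: black king on g1; in check: no.
Black is not in check, so this cannot be checkmate.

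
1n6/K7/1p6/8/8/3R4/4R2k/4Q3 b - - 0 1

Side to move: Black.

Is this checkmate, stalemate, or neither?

checkmate

Black to move; black king on h2.
In check: yes, from the white rook on e2.
King squares — g1: attacked by Qe1; h1: attacked by Qe1; g2: attacked by Re2; g3: attacked by Qe1; h3: attacked by Rd3.
Legal moves for Black: none.
In check with no legal moves → checkmate.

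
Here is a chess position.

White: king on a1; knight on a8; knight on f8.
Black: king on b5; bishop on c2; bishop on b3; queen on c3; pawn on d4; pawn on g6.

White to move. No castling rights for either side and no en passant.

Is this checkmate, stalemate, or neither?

checkmate

White to move; white king on a1.
In check: yes, from the black queen on c3.
King squares — b1: attacked by Bc2; a2: attacked by Bb3; b2: attacked by Qc3.
Legal moves for White: none.
In check with no legal moves → checkmate.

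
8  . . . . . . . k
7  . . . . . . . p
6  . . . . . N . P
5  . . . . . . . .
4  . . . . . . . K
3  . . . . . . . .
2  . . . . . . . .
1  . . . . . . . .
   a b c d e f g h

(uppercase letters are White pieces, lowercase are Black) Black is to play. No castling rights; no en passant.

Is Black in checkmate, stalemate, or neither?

stalemate

Black to move; black king on h8.
In check: no.
King squares — g7: attacked by Ph6; h7: own pawn; g8: attacked by Nf6.
Legal moves for Black: none.
Not in check and no legal moves → stalemate.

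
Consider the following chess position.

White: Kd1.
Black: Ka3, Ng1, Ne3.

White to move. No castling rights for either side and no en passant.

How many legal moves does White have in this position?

3

White to move; king on d1.
In check: yes, from the black knight on e3.
Legal moves: Kd2, Ke1, Kc1.
Count: 3.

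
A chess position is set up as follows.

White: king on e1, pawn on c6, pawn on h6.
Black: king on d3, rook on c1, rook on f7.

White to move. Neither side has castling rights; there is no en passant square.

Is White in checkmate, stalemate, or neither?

White to move; white king on e1.
In check: yes, from the black rook on c1.
King squares — d1: attacked by Rc1; f1: attacked by Rc1; d2: attacked by Kd3; e2: attacked by Kd3; f2: attacked by Rf7.
Legal moves for White: none.
In check with no legal moves → checkmate.

checkmate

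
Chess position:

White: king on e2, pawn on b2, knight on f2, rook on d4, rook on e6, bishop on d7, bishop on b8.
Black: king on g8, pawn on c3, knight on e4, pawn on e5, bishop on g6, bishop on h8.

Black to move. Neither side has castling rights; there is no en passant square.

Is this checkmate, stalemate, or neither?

Black to move; black king on g8.
In check: no.
Legal moves for Black include: Bg7, Bf6, Kf8, Kh7, Kg7, Kf7, Be8, Bh7, Bf7, Bh5+, Bf5, Nf6, Nd6, Ng5, Nc5, Ng3+, Nxf2, Nd2, ... (list truncated; more exist).
Black has legal moves and is not in check → neither.

neither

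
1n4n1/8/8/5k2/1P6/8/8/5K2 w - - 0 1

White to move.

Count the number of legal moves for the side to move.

6

White to move; king on f1.
In check: no.
Legal moves: Kg2, Kf2, Ke2, Kg1, Ke1, b5.
Count: 6.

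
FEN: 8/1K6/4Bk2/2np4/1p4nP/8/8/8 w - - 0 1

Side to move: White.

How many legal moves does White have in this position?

White to move; king on b7.
In check: yes, from the black knight on c5.
Legal moves: Kc8, Kb8, Ka8, Kc7, Ka7, Kc6, Kb6.
Count: 7.

7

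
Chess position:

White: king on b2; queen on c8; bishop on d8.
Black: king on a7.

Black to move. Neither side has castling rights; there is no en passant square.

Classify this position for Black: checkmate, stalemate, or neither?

stalemate

Black to move; black king on a7.
In check: no.
King squares — a6: attacked by Qc8; b6: attacked by Bd8; b7: attacked by Qc8; a8: attacked by Qc8; b8: attacked by Qc8.
Legal moves for Black: none.
Not in check and no legal moves → stalemate.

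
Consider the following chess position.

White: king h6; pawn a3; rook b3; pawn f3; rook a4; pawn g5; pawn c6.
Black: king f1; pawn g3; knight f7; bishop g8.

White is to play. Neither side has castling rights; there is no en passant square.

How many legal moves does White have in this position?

White to move; king on h6.
In check: yes, from the black knight on f7.
Legal moves: Kg7, Kg6, Kh5.
Count: 3.

3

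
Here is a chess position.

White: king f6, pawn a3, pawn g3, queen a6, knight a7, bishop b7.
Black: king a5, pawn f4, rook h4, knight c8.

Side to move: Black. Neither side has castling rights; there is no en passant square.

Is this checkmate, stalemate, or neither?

Black to move; black king on a5.
In check: yes, from the white queen on a6.
King squares — a4: attacked by Qa6; b4: attacked by Pa3; b5: attacked by Qa6; a6: attacked by Bb7; b6: attacked by Qa6.
Legal moves for Black: none.
In check with no legal moves → checkmate.

checkmate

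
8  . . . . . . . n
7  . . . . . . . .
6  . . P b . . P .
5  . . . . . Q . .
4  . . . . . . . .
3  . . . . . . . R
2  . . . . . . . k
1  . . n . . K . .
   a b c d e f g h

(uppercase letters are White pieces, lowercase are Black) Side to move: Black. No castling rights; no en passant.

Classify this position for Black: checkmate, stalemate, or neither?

Black to move; black king on h2.
In check: yes, from the white rook on h3.
King squares — g1: attacked by Kf1; h1: attacked by Rh3; g2: attacked by Kf1; g3: attacked by Rh3; h3: attacked by Qf5.
Legal moves for Black: none.
In check with no legal moves → checkmate.

checkmate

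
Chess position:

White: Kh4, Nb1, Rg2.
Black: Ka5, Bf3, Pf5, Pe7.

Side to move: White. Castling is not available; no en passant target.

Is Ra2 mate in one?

After Ra2: black king on a5; in check: yes, from the white rook on a2.
Black has 3 legal replies: Kb6, Kb5, Kb4.
In check but a legal move exists → not checkmate.

no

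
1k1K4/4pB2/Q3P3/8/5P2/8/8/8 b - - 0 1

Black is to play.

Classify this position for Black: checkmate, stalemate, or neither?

stalemate

Black to move; black king on b8.
In check: no.
King squares — a7: attacked by Qa6; b7: attacked by Qa6; c7: attacked by Kd8; a8: attacked by Qa6; c8: attacked by Qa6.
Legal moves for Black: none.
Not in check and no legal moves → stalemate.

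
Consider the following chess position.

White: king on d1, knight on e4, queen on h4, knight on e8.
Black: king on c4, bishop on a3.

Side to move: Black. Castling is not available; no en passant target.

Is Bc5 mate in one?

After Bc5: white king on d1; in check: no.
White is not in check, so this cannot be checkmate.

no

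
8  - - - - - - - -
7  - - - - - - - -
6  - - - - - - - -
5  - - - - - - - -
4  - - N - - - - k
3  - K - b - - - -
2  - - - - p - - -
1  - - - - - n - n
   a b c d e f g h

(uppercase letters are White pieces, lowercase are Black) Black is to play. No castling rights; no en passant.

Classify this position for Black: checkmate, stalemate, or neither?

Black to move; black king on h4.
In check: no.
Legal moves for Black include: Kh5, Kg5, Kg4, Kh3, Kg3, Bh7, Bg6, Bf5, Be4, Bxc4+, Bc2+, Bb1, Nhg3, Nf2, Nfg3, Ne3, Nh2, Nd2+, ... (list truncated; more exist).
Black has legal moves and is not in check → neither.

neither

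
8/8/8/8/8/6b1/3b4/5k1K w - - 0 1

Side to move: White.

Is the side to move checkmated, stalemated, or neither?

White to move; white king on h1.
In check: no.
King squares — g1: attacked by Kf1; g2: attacked by Kf1; h2: attacked by Bg3.
Legal moves for White: none.
Not in check and no legal moves → stalemate.

stalemate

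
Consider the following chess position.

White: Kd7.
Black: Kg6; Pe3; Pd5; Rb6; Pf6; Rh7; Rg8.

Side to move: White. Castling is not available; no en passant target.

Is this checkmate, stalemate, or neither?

checkmate

White to move; white king on d7.
In check: yes, from the black rook on h7.
King squares — c6: attacked by Rb6; d6: attacked by Rb6; e6: attacked by Rb6; c7: attacked by Rh7; e7: attacked by Rh7; c8: attacked by Rg8; d8: attacked by Rg8; e8: attacked by Rg8.
Legal moves for White: none.
In check with no legal moves → checkmate.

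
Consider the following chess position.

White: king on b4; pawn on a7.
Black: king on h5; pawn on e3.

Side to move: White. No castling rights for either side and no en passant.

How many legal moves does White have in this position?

White to move; king on b4.
In check: no.
Legal moves: Kc5, Kb5, Ka5, Kc4, Ka4, Kc3, Kb3, Ka3, a8=Q, a8=R, a8=B, a8=N.
Count: 12.

12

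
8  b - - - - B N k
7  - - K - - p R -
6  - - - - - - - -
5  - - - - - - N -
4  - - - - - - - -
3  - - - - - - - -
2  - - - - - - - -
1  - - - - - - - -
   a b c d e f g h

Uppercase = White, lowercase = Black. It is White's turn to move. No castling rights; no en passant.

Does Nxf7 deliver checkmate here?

After Nxf7: black king on h8; in check: yes, from the white knight on f7.
King squares — g7: attacked by Bf8; h7: attacked by Rg7; g8: attacked by Rg7.
Black has no legal moves → checkmate.

yes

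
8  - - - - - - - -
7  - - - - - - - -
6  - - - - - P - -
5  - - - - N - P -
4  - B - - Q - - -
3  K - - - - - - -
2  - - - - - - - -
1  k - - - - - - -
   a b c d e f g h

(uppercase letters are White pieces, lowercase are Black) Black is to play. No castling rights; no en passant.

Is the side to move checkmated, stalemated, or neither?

Black to move; black king on a1.
In check: no.
King squares — b1: attacked by Qe4; a2: attacked by Ka3; b2: attacked by Ka3.
Legal moves for Black: none.
Not in check and no legal moves → stalemate.

stalemate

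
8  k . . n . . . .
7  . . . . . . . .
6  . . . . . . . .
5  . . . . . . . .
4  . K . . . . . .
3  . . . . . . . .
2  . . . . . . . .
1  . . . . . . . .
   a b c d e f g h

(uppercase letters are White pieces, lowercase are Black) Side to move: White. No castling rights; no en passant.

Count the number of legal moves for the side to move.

White to move; king on b4.
In check: no.
Legal moves: Kc5, Kb5, Ka5, Kc4, Ka4, Kc3, Kb3, Ka3.
Count: 8.

8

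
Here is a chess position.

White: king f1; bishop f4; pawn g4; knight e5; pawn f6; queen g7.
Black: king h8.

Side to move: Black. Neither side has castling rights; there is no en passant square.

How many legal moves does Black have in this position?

0

Black to move; king on h8.
In check: yes, from the white queen on g7.
Legal moves: none.
Count: 0.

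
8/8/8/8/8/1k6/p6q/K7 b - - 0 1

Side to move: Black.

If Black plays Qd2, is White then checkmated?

no

After Qd2: white king on a1; in check: no.
White is not in check, so this cannot be checkmate.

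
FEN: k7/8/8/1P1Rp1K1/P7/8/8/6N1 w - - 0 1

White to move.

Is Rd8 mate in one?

After Rd8: black king on a8; in check: yes, from the white rook on d8.
Black has 2 legal replies: Kb7, Ka7.
In check but a legal move exists → not checkmate.

no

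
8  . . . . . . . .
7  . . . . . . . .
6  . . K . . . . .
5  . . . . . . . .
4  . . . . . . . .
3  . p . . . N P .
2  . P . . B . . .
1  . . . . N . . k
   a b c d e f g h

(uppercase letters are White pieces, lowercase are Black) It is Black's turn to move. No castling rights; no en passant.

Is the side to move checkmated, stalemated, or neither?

stalemate

Black to move; black king on h1.
In check: no.
King squares — g1: attacked by Nf3; g2: attacked by Ne1; h2: attacked by Nf3.
Legal moves for Black: none.
Not in check and no legal moves → stalemate.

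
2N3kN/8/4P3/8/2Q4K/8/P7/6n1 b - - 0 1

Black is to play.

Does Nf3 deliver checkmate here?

After Nf3: white king on h4; in check: yes, from the black knight on f3.
White has 4 legal replies: Kh5, Kg4, Kh3, Kg3.
In check but a legal move exists → not checkmate.

no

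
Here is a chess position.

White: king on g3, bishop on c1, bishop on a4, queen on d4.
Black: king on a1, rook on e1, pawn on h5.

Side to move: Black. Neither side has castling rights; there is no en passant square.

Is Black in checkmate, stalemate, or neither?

Black to move; black king on a1.
In check: yes, from the white queen on d4.
King squares — b1: available; a2: available; b2: attacked by Bc1.
Legal moves for Black: Ka2, Kb1.
Black is in check but has 2 legal moves → neither.

neither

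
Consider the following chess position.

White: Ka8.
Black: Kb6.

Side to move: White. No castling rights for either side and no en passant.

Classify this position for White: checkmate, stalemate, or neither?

neither

White to move; white king on a8.
In check: no.
Legal moves for White: Kb8.
White has 1 legal move and is not in check → neither.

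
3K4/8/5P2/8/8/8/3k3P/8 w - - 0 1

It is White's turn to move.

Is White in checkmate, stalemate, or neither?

neither

White to move; white king on d8.
In check: no.
Legal moves for White: Ke8, Kc8, Ke7, Kd7, Kc7, f7, h3, h4.
White has 8 legal moves and is not in check → neither.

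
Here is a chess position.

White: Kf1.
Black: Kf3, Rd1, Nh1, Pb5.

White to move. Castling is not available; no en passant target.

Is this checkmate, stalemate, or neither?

checkmate

White to move; white king on f1.
In check: yes, from the black rook on d1.
King squares — e1: attacked by Rd1; g1: attacked by Rd1; e2: attacked by Kf3; f2: attacked by Nh1; g2: attacked by Kf3.
Legal moves for White: none.
In check with no legal moves → checkmate.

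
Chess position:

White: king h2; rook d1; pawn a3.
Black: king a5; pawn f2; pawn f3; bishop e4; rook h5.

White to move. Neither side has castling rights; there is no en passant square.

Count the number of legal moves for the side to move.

White to move; king on h2.
In check: yes, from the black rook on h5.
Legal moves: Kg3.
Count: 1.

1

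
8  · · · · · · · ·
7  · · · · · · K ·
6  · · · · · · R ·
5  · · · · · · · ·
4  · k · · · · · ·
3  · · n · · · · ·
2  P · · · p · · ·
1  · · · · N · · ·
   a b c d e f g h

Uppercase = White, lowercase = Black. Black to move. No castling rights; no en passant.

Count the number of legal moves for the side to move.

13

Black to move; king on b4.
In check: no.
Legal moves: Kc5, Kb5, Ka5, Kc4, Ka4, Ka3, Nd5, Nb5, Ne4, Na4, Nxa2, Nd1, Nb1.
Count: 13.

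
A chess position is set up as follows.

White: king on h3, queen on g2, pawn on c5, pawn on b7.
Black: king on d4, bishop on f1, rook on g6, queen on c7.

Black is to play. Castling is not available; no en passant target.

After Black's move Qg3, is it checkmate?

yes

After Qg3: white king on h3; in check: yes, from the black queen on g3.
King squares — g2: own queen; h2: attacked by Qg3; g3: attacked by Rg6; g4: attacked by Qg3; h4: attacked by Qg3.
White has no legal moves → checkmate.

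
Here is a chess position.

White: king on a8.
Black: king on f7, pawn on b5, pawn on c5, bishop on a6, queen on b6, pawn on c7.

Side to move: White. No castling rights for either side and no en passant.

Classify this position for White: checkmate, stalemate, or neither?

White to move; white king on a8.
In check: no.
King squares — a7: attacked by Qb6; b7: attacked by Ba6; b8: attacked by Qb6.
Legal moves for White: none.
Not in check and no legal moves → stalemate.

stalemate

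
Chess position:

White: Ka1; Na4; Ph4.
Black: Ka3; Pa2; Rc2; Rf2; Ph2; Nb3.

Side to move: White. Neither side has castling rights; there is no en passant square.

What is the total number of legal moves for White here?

0

White to move; king on a1.
In check: yes, from the black knight on b3.
Legal moves: none.
Count: 0.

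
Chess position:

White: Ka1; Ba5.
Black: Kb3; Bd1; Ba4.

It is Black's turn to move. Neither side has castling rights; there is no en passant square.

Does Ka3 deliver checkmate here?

After Ka3: white king on a1; in check: no.
White is not in check, so this cannot be checkmate.

no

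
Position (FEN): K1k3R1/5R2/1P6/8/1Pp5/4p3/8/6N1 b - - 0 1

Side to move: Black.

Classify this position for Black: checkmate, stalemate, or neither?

checkmate

Black to move; black king on c8.
In check: yes, from the white rook on g8.
King squares — b7: attacked by Rf7; c7: attacked by Pb6; d7: attacked by Rf7; b8: attacked by Ka8; d8: attacked by Rg8.
Legal moves for Black: none.
In check with no legal moves → checkmate.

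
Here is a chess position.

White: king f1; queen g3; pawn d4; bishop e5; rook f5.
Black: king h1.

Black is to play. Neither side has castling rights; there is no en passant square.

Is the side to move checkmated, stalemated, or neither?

stalemate

Black to move; black king on h1.
In check: no.
King squares — g1: attacked by Kf1; g2: attacked by Kf1; h2: attacked by Qg3.
Legal moves for Black: none.
Not in check and no legal moves → stalemate.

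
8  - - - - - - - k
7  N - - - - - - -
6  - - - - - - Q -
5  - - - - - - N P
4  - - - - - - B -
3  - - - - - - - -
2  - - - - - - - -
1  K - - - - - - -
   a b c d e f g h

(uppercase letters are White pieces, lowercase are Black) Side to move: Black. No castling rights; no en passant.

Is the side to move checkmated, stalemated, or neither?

stalemate

Black to move; black king on h8.
In check: no.
King squares — g7: attacked by Qg6; h7: attacked by Ng5; g8: attacked by Qg6.
Legal moves for Black: none.
Not in check and no legal moves → stalemate.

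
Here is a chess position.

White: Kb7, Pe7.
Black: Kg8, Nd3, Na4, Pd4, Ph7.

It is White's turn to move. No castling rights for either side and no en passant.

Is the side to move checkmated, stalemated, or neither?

White to move; white king on b7.
In check: no.
Legal moves for White: Kc8, Kb8, Ka8, Kc7, Ka7, Kc6, Ka6, e8=Q+, e8=R+, e8=B, e8=N.
White has 11 legal moves and is not in check → neither.

neither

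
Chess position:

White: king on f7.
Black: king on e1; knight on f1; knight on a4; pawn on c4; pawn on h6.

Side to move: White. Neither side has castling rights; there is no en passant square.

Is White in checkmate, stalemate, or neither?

White to move; white king on f7.
In check: no.
Legal moves for White: Kg8, Kf8, Ke8, Kg7, Ke7, Kg6, Kf6, Ke6.
White has 8 legal moves and is not in check → neither.

neither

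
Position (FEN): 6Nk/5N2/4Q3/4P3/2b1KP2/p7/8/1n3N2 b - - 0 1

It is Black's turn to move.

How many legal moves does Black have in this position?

3

Black to move; king on h8.
In check: yes, from the white knight on f7.
Legal moves: Kxg8, Kh7, Kg7.
Count: 3.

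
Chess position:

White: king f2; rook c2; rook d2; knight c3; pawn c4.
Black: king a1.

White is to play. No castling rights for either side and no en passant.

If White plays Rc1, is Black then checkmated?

yes

After Rc1: black king on a1; in check: yes, from the white rook on c1.
King squares — b1: attacked by Rc1; a2: attacked by Rd2; b2: attacked by Rd2.
Black has no legal moves → checkmate.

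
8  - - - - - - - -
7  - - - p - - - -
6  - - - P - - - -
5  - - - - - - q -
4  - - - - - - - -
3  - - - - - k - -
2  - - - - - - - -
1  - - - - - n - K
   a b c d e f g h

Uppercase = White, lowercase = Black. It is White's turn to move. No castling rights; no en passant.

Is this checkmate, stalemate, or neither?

White to move; white king on h1.
In check: no.
King squares — g1: attacked by Qg5; g2: attacked by Kf3; h2: attacked by Nf1.
Legal moves for White: none.
Not in check and no legal moves → stalemate.

stalemate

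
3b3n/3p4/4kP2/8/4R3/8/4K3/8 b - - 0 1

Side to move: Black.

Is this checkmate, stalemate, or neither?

neither

Black to move; black king on e6.
In check: yes, from the white rook on e4.
Legal moves for Black: Kf7, Kxf6, Kd6, Kf5, Kd5.
Black is in check but has 5 legal moves → neither.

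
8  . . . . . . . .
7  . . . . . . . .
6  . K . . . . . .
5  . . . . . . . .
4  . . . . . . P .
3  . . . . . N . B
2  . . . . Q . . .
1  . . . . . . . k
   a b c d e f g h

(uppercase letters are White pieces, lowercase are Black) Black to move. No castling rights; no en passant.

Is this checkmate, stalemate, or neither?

stalemate

Black to move; black king on h1.
In check: no.
King squares — g1: attacked by Nf3; g2: attacked by Qe2; h2: attacked by Qe2.
Legal moves for Black: none.
Not in check and no legal moves → stalemate.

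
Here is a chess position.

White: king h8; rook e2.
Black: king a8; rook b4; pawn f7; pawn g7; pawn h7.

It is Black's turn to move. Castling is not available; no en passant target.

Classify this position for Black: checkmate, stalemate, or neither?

Black to move; black king on a8.
In check: no.
Legal moves for Black include: Kb8, Kb7, Ka7, Rb8+, Rb7, Rb6, Rb5, Rh4, Rg4, Rf4, Re4, Rd4, Rc4, Ra4, Rb3, Rb2, Rb1, h6, ... (list truncated; more exist).
Black has legal moves and is not in check → neither.

neither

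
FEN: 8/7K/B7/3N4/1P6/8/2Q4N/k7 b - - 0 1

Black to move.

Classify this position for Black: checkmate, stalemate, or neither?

Black to move; black king on a1.
In check: no.
King squares — b1: attacked by Qc2; a2: attacked by Qc2; b2: attacked by Qc2.
Legal moves for Black: none.
Not in check and no legal moves → stalemate.

stalemate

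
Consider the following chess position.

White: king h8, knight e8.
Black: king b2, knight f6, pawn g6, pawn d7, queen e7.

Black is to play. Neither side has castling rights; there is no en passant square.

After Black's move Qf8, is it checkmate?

yes

After Qf8: white king on h8; in check: yes, from the black queen on f8.
King squares — g7: attacked by Qf8; h7: attacked by Nf6; g8: attacked by Nf6.
White has no legal moves → checkmate.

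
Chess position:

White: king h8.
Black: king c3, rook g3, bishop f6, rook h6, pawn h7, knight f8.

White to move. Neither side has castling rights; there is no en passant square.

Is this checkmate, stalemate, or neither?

checkmate

White to move; white king on h8.
In check: yes, from the black bishop on f6.
King squares — g7: attacked by Rg3; h7: attacked by Rh6; g8: attacked by Rg3.
Legal moves for White: none.
In check with no legal moves → checkmate.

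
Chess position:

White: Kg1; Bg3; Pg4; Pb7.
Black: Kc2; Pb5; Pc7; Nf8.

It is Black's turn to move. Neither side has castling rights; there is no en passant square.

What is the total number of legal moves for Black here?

Black to move; king on c2.
In check: no.
Legal moves: Nh7, Nd7, Ng6, Ne6, Kd3, Kc3, Kb3, Kd2, Kb2, Kd1, Kc1, Kb1, c6, b4, c5.
Count: 15.

15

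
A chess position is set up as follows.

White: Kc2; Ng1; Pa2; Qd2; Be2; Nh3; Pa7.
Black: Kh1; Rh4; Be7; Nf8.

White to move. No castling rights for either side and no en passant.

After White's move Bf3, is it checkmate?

yes

After Bf3: black king on h1; in check: yes, from the white bishop on f3.
King squares — g1: attacked by Nh3; g2: attacked by Qd2; h2: attacked by Qd2.
Black has no legal moves → checkmate.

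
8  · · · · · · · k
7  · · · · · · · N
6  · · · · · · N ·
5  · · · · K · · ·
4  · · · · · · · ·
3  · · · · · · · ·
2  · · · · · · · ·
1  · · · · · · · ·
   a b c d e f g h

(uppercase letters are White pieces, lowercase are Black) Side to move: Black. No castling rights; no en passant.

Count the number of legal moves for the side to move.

Black to move; king on h8.
In check: yes, from the white knight on g6.
Legal moves: Kg8, Kxh7, Kg7.
Count: 3.

3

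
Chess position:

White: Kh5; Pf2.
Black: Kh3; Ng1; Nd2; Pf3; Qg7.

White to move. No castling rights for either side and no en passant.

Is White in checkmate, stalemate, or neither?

stalemate

White to move; white king on h5.
In check: no.
King squares — g4: attacked by Kh3; h4: attacked by Kh3; g5: attacked by Qg7; g6: attacked by Qg7; h6: attacked by Qg7.
Legal moves for White: none.
Not in check and no legal moves → stalemate.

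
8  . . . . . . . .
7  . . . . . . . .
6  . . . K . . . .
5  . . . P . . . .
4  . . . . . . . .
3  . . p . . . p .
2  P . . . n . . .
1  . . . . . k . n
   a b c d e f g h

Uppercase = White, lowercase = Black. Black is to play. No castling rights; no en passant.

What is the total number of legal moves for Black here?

11

Black to move; king on f1.
In check: no.
Legal moves: Nf4, Nd4, Ng1, Nc1, Nf2, Kg2, Kf2, Kg1, Ke1, g2, c2.
Count: 11.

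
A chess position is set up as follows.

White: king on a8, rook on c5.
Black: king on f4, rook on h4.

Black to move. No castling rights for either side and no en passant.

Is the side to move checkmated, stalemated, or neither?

Black to move; black king on f4.
In check: no.
Legal moves for Black: Rh8+, Rh7, Rh6, Rh5, Rg4, Rh3, Rh2, Rh1, Kg4, Ke4, Kg3, Kf3, Ke3.
Black has 13 legal moves and is not in check → neither.

neither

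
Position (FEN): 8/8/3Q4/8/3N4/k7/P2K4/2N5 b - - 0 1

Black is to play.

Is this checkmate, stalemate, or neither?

Black to move; black king on a3.
In check: yes, from the white queen on d6.
King squares — a2: attacked by Nc1; b2: available; b3: attacked by Nc1; a4: available; b4: attacked by Qd6.
Legal moves for Black: Ka4, Kb2.
Black is in check but has 2 legal moves → neither.

neither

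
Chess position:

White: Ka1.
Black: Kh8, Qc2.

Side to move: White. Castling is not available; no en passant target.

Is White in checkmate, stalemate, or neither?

White to move; white king on a1.
In check: no.
King squares — b1: attacked by Qc2; a2: attacked by Qc2; b2: attacked by Qc2.
Legal moves for White: none.
Not in check and no legal moves → stalemate.

stalemate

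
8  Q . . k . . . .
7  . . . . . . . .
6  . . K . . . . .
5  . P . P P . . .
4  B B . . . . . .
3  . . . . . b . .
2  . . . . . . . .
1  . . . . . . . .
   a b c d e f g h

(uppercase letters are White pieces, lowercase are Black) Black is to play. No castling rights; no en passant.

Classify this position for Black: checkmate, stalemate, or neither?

checkmate

Black to move; black king on d8.
In check: yes, from the white queen on a8.
King squares — c7: attacked by Kc6; d7: attacked by Kc6; e7: attacked by Bb4; c8: attacked by Qa8; e8: attacked by Qa8.
Legal moves for Black: none.
In check with no legal moves → checkmate.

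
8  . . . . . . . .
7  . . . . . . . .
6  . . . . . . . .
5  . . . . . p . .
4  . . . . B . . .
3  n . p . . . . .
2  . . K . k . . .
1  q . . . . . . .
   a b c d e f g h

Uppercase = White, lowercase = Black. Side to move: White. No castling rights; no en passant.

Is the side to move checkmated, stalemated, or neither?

White to move; white king on c2.
In check: yes, from the black knight on a3.
Legal moves for White: Kb3.
White is in check but has 1 legal move → neither.

neither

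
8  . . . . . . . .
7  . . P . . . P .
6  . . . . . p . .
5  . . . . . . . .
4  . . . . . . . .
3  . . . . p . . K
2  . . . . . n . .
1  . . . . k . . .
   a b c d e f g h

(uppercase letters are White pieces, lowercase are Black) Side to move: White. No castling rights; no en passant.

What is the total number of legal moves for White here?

4

White to move; king on h3.
In check: yes, from the black knight on f2.
Legal moves: Kh4, Kg3, Kh2, Kg2.
Count: 4.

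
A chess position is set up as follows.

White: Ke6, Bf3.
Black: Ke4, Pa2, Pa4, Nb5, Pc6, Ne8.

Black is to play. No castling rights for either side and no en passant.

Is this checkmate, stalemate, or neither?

Black to move; black king on e4.
In check: yes, from the white bishop on f3.
King squares — d3: available; e3: available; f3: available; d4: available; f4: available; d5: attacked by Bf3; e5: attacked by Ke6; f5: attacked by Ke6.
Legal moves for Black: Kf4, Kd4, Kxf3, Ke3, Kd3.
Black is in check but has 5 legal moves → neither.

neither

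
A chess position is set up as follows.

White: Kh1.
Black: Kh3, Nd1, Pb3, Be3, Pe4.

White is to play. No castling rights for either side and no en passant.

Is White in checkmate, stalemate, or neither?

White to move; white king on h1.
In check: no.
King squares — g1: attacked by Be3; g2: attacked by Kh3; h2: attacked by Kh3.
Legal moves for White: none.
Not in check and no legal moves → stalemate.

stalemate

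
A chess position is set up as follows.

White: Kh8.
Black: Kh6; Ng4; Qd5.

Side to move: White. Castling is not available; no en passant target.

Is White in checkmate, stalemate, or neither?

White to move; white king on h8.
In check: no.
King squares — g7: attacked by Kh6; h7: attacked by Kh6; g8: attacked by Qd5.
Legal moves for White: none.
Not in check and no legal moves → stalemate.

stalemate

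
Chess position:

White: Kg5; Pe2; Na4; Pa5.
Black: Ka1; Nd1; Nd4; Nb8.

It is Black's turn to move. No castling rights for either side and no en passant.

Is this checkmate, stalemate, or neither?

Black to move; black king on a1.
In check: no.
Legal moves for Black: Nd7, Nbc6, Na6, Ne6+, Ndc6, Nf5, Nb5, Nf3+, Nb3, Nxe2, Nc2, Ne3, Nc3, Nf2, Nb2, Ka2, Kb1.
Black has 17 legal moves and is not in check → neither.

neither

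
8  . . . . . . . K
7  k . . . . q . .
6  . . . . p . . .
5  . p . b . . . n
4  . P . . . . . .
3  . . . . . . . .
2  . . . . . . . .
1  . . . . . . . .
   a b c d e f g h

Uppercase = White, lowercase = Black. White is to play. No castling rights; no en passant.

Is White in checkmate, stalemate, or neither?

stalemate

White to move; white king on h8.
In check: no.
King squares — g7: attacked by Nh5; h7: attacked by Qf7; g8: attacked by Qf7.
Legal moves for White: none.
Not in check and no legal moves → stalemate.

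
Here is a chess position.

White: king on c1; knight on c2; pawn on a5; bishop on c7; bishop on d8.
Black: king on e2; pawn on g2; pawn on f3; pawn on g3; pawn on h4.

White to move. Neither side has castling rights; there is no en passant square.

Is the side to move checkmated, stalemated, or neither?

neither

White to move; white king on c1.
In check: no.
Legal moves for White include: Be7, Bf6, Bg5, Bxh4, Bb8, Bd6, Bb6, Be5, Bf4, Bxg3, Nd4+, Nb4, Ne3, Na3, Ne1, Na1, Kb2, Kb1, ... (list truncated; more exist).
White has legal moves and is not in check → neither.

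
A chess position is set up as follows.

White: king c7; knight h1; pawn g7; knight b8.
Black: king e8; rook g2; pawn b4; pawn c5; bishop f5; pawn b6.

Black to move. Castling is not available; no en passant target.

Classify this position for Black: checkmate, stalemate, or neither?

neither

Black to move; black king on e8.
In check: no.
Legal moves for Black include: Kf7, Ke7, Bc8, Bh7, Bd7, Bg6, Be6, Bg4, Be4, Bh3, Bd3, Bc2, Bb1, Rxg7+, Rg6, Rg5, Rg4, Rg3, ... (list truncated; more exist).
Black has legal moves and is not in check → neither.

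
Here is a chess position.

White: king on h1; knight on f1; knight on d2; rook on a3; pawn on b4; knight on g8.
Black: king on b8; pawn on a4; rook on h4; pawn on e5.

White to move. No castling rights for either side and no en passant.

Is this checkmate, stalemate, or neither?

neither

White to move; white king on h1.
In check: yes, from the black rook on h4.
King squares — g1: available; g2: available; h2: attacked by Rh4.
Legal moves for White: Kg2, Kg1, Rh3, Nh2.
White is in check but has 4 legal moves → neither.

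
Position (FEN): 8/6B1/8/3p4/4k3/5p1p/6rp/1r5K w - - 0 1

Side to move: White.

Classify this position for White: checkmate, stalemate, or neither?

checkmate

White to move; white king on h1.
In check: yes, from the black rook on b1.
King squares — g1: attacked by Rb1; g2: attacked by Pf3; h2: attacked by Rg2.
Legal moves for White: none.
In check with no legal moves → checkmate.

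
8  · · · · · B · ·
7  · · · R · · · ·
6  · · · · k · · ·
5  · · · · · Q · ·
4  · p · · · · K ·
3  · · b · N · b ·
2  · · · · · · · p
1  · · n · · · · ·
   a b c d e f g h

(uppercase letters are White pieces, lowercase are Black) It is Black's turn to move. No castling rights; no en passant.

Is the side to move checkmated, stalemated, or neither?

Black to move; black king on e6.
In check: yes, from the white queen on f5.
King squares — d5: attacked by Ne3; e5: attacked by Qf5; f5: attacked by Ne3; d6: attacked by Rd7; f6: attacked by Qf5; d7: attacked by Qf5; e7: attacked by Rd7; f7: attacked by Qf5.
Legal moves for Black: none.
In check with no legal moves → checkmate.

checkmate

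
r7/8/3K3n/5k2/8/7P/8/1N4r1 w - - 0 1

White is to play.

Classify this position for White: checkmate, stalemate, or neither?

neither

White to move; white king on d6.
In check: no.
Legal moves for White: Ke7, Kd7, Kc7, Kc6, Kd5, Kc5, Nc3, Na3, Nd2, h4.
White has 10 legal moves and is not in check → neither.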